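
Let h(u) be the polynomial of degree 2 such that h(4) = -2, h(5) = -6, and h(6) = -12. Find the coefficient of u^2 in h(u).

Write h(u) = au^2 + bu + c. Substituting each data point gives a linear system:
  16a + 4b + c = -2
  25a + 5b + c = -6
  36a + 6b + c = -12
Solving the system yields a = -1, b = 5, c = -6.
So h(u) = -u^2 + 5u - 6.
The leading coefficient is -1.

-1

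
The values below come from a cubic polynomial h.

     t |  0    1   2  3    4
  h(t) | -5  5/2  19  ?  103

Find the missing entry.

101/2

On equispaced nodes a degree-3 polynomial has vanishing fourth forward difference, so
  h(0) - 4·h(1) + 6·h(2) - 4·h(3) + h(4) = 0.
Substituting the known values and solving for h(3):
  -4·h(3) = -202
  h(3) = 101/2.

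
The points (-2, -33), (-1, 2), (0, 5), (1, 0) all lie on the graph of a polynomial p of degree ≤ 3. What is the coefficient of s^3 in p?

4

Write p(s) = as^3 + bs^2 + cs + d. Substituting each data point gives a linear system:
  -8a + 4b - 2c + d = -33
  -a + b - c + d = 2
  d = 5
  a + b + c + d = 0
Solving the system yields a = 4, b = -4, c = -5, d = 5.
So p(s) = 4s³ - 4s² - 5s + 5.
The leading coefficient is 4.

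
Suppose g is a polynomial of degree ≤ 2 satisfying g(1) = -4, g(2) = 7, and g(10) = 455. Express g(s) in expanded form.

g(s) = 5s^2 - 4s - 5

Write g(s) = as^2 + bs + c. Substituting each data point gives a linear system:
  a + b + c = -4
  4a + 2b + c = 7
  100a + 10b + c = 455
Solving the system yields a = 5, b = -4, c = -5.
So g(s) = 5s² - 4s - 5.
Check: g(2) = 7. ✓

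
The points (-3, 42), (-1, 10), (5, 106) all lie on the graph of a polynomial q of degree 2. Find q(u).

Using the Lagrange interpolation formula with nodes -3, -1, 5:
  L_0(u) = (u + 1)(u - 5) / 16
  L_1(u) = (u + 3)(u - 5) / -12
  L_2(u) = (u + 3)(u + 1) / 48
Then q(u) = 42·L_0(u) + 10·L_1(u) + 106·L_2(u).
Expanding and collecting terms gives q(u) = 4u^2 + 6.
Check: q(5) = 106. ✓

q(u) = 4u^2 + 6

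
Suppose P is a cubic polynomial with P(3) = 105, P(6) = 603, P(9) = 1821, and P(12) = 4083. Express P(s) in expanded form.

Write P(s) = as^3 + bs^2 + cs + d. Substituting each data point gives a linear system:
  27a + 9b + 3c + d = 105
  216a + 36b + 6c + d = 603
  729a + 81b + 9c + d = 1821
  1728a + 144b + 12c + d = 4083
Solving the system yields a = 2, b = 4, c = 4, d = 3.
So P(s) = 2s^3 + 4s^2 + 4s + 3.
Check: P(9) = 1821. ✓

P(s) = 2s^3 + 4s^2 + 4s + 3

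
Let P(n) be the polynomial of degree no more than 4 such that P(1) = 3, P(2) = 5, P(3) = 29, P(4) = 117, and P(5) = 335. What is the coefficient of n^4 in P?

1

Write P(n) = an^4 + bn^3 + cn^2 + dn + e. Substituting each data point gives a linear system:
  a + b + c + d + e = 3
  16a + 8b + 4c + 2d + e = 5
  81a + 27b + 9c + 3d + e = 29
  256a + 64b + 16c + 4d + e = 117
  625a + 125b + 25c + 5d + e = 335
Solving the system yields a = 1, b = -3, c = 4, d = -4, e = 5.
So P(n) = n⁴ - 3n³ + 4n² - 4n + 5.
The leading coefficient is 1.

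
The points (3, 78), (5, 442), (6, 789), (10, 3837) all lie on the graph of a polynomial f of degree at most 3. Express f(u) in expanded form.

Write f(u) = au^3 + bu^2 + cu + d. Substituting each data point gives a linear system:
  27a + 9b + 3c + d = 78
  125a + 25b + 5c + d = 442
  216a + 36b + 6c + d = 789
  1000a + 100b + 10c + d = 3837
Solving the system yields a = 4, b = -1, c = -6, d = -3.
So f(u) = 4u³ - u² - 6u - 3.
Check: f(3) = 78. ✓

f(u) = 4u^3 - u^2 - 6u - 3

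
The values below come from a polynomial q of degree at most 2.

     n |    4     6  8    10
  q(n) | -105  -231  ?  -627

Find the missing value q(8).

-405

The 3 known points determine the degree-2 polynomial uniquely.
Write q(n) = an^2 + bn + c. Substituting each data point gives a linear system:
  16a + 4b + c = -105
  36a + 6b + c = -231
  100a + 10b + c = -627
Solving the system yields a = -6, b = -3, c = 3.
So q(n) = -6n^2 - 3n + 3.
Then q(8) = -405.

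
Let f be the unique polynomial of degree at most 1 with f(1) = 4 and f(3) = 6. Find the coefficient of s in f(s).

1

Write f(s) = as + b. Substituting each data point gives a linear system:
  a + b = 4
  3a + b = 6
Solving the system yields a = 1, b = 3.
So f(s) = s + 3.
The leading coefficient is 1.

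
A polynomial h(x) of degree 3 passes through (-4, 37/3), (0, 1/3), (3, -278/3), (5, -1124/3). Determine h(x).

h(x) = -2x^3 - 6x^2 + 5x + 1/3

Write h(x) = ax^3 + bx^2 + cx + d. Substituting each data point gives a linear system:
  -64a + 16b - 4c + d = 37/3
  d = 1/3
  27a + 9b + 3c + d = -278/3
  125a + 25b + 5c + d = -1124/3
Solving the system yields a = -2, b = -6, c = 5, d = 1/3.
So h(x) = -2x³ - 6x² + 5x + 1/3.
Check: h(5) = -1124/3. ✓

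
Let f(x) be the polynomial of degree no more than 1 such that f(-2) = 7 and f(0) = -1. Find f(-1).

Write f(x) = ax + b. Substituting each data point gives a linear system:
  -2a + b = 7
  b = -1
Solving the system yields a = -4, b = -1.
So f(x) = -4x - 1.
Then f(-1) = 3.

3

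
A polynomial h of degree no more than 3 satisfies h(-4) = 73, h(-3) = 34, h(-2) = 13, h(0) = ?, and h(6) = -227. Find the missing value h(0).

1

The 4 known points determine the degree-3 polynomial uniquely.
Write h(x) = ax^3 + bx^2 + cx + d. Substituting each data point gives a linear system:
  -64a + 16b - 4c + d = 73
  -27a + 9b - 3c + d = 34
  -8a + 4b - 2c + d = 13
  216a + 36b + 6c + d = -227
Solving the system yields a = -1, b = 0, c = -2, d = 1.
So h(x) = -x^3 - 2x + 1.
Then h(0) = 1.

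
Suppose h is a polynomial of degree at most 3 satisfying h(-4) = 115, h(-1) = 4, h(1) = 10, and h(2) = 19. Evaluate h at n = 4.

19

Write h(n) = an^3 + bn^2 + cn + d. Substituting each data point gives a linear system:
  -64a + 16b - 4c + d = 115
  -a + b - c + d = 4
  a + b + c + d = 10
  8a + 4b + 2c + d = 19
Solving the system yields a = -1, b = 4, c = 4, d = 3.
So h(n) = -n^3 + 4n^2 + 4n + 3.
Then h(4) = 19.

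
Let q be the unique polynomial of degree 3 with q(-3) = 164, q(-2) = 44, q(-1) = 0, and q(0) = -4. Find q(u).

q(u) = -6u^3 + 2u^2 + 4u - 4

Write q(u) = au^3 + bu^2 + cu + d. Substituting each data point gives a linear system:
  -27a + 9b - 3c + d = 164
  -8a + 4b - 2c + d = 44
  -a + b - c + d = 0
  d = -4
Solving the system yields a = -6, b = 2, c = 4, d = -4.
So q(u) = -6u³ + 2u² + 4u - 4.
Check: q(-1) = 0. ✓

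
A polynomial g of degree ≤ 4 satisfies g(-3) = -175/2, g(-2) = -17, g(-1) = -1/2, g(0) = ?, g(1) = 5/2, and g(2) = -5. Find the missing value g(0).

1

The 5 known points determine the degree-4 polynomial uniquely.
Write g(s) = as^4 + bs^3 + cs^2 + ds + e. Substituting each data point gives a linear system:
  81a - 27b + 9c - 3d + e = -175/2
  16a - 8b + 4c - 2d + e = -17
  a - b + c - d + e = -1/2
  a + b + c + d + e = 5/2
  16a + 8b + 4c + 2d + e = -5
Solving the system yields a = -1, b = 1/2, c = 1, d = 1, e = 1.
So g(s) = -s^4 + (1/2)s^3 + s^2 + s + 1.
Then g(0) = 1.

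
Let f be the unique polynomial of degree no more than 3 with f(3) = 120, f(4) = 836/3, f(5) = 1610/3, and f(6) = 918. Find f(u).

f(u) = 4u^3 + (5/3)u^2 - u

Write f(u) = au^3 + bu^2 + cu + d. Substituting each data point gives a linear system:
  27a + 9b + 3c + d = 120
  64a + 16b + 4c + d = 836/3
  125a + 25b + 5c + d = 1610/3
  216a + 36b + 6c + d = 918
Solving the system yields a = 4, b = 5/3, c = -1, d = 0.
So f(u) = 4u^3 + (5/3)u^2 - u.
Check: f(3) = 120. ✓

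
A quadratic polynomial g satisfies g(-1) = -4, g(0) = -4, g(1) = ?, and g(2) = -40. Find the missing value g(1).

On equispaced nodes a degree-2 polynomial has vanishing third forward difference, so
  - g(-1) + 3·g(0) - 3·g(1) + g(2) = 0.
Substituting the known values and solving for g(1):
  -3·g(1) = 48
  g(1) = -16.

-16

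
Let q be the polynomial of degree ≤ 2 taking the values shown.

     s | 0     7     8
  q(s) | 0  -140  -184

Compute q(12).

Write q(s) = as^2 + bs + c. Substituting each data point gives a linear system:
  c = 0
  49a + 7b + c = -140
  64a + 8b + c = -184
Solving the system yields a = -3, b = 1, c = 0.
So q(s) = -3s² + s.
Then q(12) = -420.

-420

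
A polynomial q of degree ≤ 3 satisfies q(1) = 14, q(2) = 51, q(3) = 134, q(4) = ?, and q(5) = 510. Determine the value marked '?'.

281

On equispaced nodes a degree-3 polynomial has vanishing fourth forward difference, so
  q(1) - 4·q(2) + 6·q(3) - 4·q(4) + q(5) = 0.
Substituting the known values and solving for q(4):
  -4·q(4) = -1124
  q(4) = 281.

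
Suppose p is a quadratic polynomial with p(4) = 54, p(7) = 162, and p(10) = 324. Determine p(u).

p(u) = 3u^2 + 3u - 6

Using the Lagrange interpolation formula with nodes 4, 7, 10:
  L_0(u) = (u - 7)(u - 10) / 18
  L_1(u) = (u - 4)(u - 10) / -9
  L_2(u) = (u - 4)(u - 7) / 18
Then p(u) = 54·L_0(u) + 162·L_1(u) + 324·L_2(u).
Expanding and collecting terms gives p(u) = 3u^2 + 3u - 6.
Check: p(7) = 162. ✓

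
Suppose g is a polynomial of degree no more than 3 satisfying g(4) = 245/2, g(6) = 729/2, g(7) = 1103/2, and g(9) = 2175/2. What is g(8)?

1581/2

Write g(u) = au^3 + bu^2 + cu + d. Substituting each data point gives a linear system:
  64a + 16b + 4c + d = 245/2
  216a + 36b + 6c + d = 729/2
  343a + 49b + 7c + d = 1103/2
  729a + 81b + 9c + d = 2175/2
Solving the system yields a = 1, b = 5, c = -5, d = -3/2.
So g(u) = u^3 + 5u^2 - 5u - 3/2.
Then g(8) = 1581/2.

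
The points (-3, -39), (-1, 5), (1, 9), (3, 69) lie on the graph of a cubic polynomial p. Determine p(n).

Using the Lagrange interpolation formula with nodes -3, -1, 1, 3:
  L_0(n) = (n + 1)(n - 1)(n - 3) / -48
  L_1(n) = (n + 3)(n - 1)(n - 3) / 16
  L_2(n) = (n + 3)(n + 1)(n - 3) / -16
  L_3(n) = (n + 3)(n + 1)(n - 1) / 48
Then p(n) = -39·L_0(n) + 5·L_1(n) + 9·L_2(n) + 69·L_3(n).
Expanding and collecting terms gives p(n) = 2n^3 + n^2 + 6.
Check: p(-1) = 5. ✓

p(n) = 2n^3 + n^2 + 6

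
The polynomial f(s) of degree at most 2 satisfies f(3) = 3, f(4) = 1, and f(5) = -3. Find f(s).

Using the Lagrange interpolation formula with nodes 3, 4, 5:
  L_0(s) = (s - 4)(s - 5) / 2
  L_1(s) = (s - 3)(s - 5) / -1
  L_2(s) = (s - 3)(s - 4) / 2
Then f(s) = 3·L_0(s) + 1·L_1(s) - 3·L_2(s).
Expanding and collecting terms gives f(s) = -s² + 5s - 3.
Check: f(4) = 1. ✓

f(s) = -s^2 + 5s - 3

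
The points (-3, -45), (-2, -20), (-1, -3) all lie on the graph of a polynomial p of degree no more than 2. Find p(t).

Write p(t) = at^2 + bt + c. Substituting each data point gives a linear system:
  9a - 3b + c = -45
  4a - 2b + c = -20
  a - b + c = -3
Solving the system yields a = -4, b = 5, c = 6.
So p(t) = -4t^2 + 5t + 6.
Check: p(-3) = -45. ✓

p(t) = -4t^2 + 5t + 6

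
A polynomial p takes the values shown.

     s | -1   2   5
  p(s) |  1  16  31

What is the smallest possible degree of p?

Divided differences on the nodes -1, 2, 5:
  order 0: 1  16  31
  order 1: 5  5
  order 2: 0
The order-1 divided differences are all 5 (nonzero) and every higher order vanishes, so the data lies on a polynomial of degree exactly 1.

1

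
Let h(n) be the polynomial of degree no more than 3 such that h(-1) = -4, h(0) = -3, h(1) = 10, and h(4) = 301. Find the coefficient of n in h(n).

Write h(n) = an^3 + bn^2 + cn + d. Substituting each data point gives a linear system:
  -a + b - c + d = -4
  d = -3
  a + b + c + d = 10
  64a + 16b + 4c + d = 301
Solving the system yields a = 3, b = 6, c = 4, d = -3.
So h(n) = 3n^3 + 6n^2 + 4n - 3.
The coefficient of n is 4.

4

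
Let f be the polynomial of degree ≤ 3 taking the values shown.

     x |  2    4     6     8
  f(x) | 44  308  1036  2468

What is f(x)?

Using the Lagrange interpolation formula with nodes 2, 4, 6, 8:
  L_0(x) = (x - 4)(x - 6)(x - 8) / -48
  L_1(x) = (x - 2)(x - 6)(x - 8) / 16
  L_2(x) = (x - 2)(x - 4)(x - 8) / -16
  L_3(x) = (x - 2)(x - 4)(x - 6) / 48
Then f(x) = 44·L_0(x) + 308·L_1(x) + 1036·L_2(x) + 2468·L_3(x).
Expanding and collecting terms gives f(x) = 5x^3 - 2x^2 + 4x + 4.
Check: f(2) = 44. ✓

f(x) = 5x^3 - 2x^2 + 4x + 4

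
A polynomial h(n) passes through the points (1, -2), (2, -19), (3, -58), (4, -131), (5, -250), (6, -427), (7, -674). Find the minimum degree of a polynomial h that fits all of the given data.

Forward differences of the values at n = 1, 2, 3, 4, 5, 6, 7:
  h  : -2  -19  -58  -131  -250  -427  -674
  Δ  : -17  -39  -73  -119  -177  -247
  Δ^2: -22  -34  -46  -58  -70
  Δ^3: -12  -12  -12  -12
  Δ^4: 0  0  0
  Δ^5: 0  0
  Δ^6: 0
The third differences are constant (-12) and nonzero, while all higher differences vanish, so the minimal degree is 3.

3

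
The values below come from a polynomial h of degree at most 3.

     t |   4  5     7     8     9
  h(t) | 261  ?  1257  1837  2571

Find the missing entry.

487

The 4 known points determine the degree-3 polynomial uniquely.
Write h(t) = at^3 + bt^2 + ct + d. Substituting each data point gives a linear system:
  64a + 16b + 4c + d = 261
  343a + 49b + 7c + d = 1257
  512a + 64b + 8c + d = 1837
  729a + 81b + 9c + d = 2571
Solving the system yields a = 3, b = 5, c = -2, d = -3.
So h(t) = 3t^3 + 5t^2 - 2t - 3.
Then h(5) = 487.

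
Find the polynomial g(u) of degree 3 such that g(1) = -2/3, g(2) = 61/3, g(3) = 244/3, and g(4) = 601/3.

g(u) = 3u^3 + 2u^2 - 6u + 1/3

Write g(u) = au^3 + bu^2 + cu + d. Substituting each data point gives a linear system:
  a + b + c + d = -2/3
  8a + 4b + 2c + d = 61/3
  27a + 9b + 3c + d = 244/3
  64a + 16b + 4c + d = 601/3
Solving the system yields a = 3, b = 2, c = -6, d = 1/3.
So g(u) = 3u^3 + 2u^2 - 6u + 1/3.
Check: g(1) = -2/3. ✓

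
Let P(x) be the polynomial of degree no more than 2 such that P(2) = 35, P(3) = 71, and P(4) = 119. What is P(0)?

-1

Using the Lagrange interpolation formula with nodes 2, 3, 4:
  L_0(x) = (x - 3)(x - 4) / 2
  L_1(x) = (x - 2)(x - 4) / -1
  L_2(x) = (x - 2)(x - 3) / 2
Then P(x) = 35·L_0(x) + 71·L_1(x) + 119·L_2(x).
Expanding and collecting terms gives P(x) = 6x^2 + 6x - 1.
Evaluating at x = 0: P(0) = -1.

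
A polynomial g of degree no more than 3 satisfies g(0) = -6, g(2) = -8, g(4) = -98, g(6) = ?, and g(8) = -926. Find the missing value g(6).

The 4 known points determine the degree-3 polynomial uniquely.
Write g(t) = at^3 + bt^2 + ct + d. Substituting each data point gives a linear system:
  d = -6
  8a + 4b + 2c + d = -8
  64a + 16b + 4c + d = -98
  512a + 64b + 8c + d = -926
Solving the system yields a = -2, b = 1, c = 5, d = -6.
So g(t) = -2t³ + t² + 5t - 6.
Then g(6) = -372.

-372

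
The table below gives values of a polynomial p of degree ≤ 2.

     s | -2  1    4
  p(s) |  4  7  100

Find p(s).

Using the Lagrange interpolation formula with nodes -2, 1, 4:
  L_0(s) = (s - 1)(s - 4) / 18
  L_1(s) = (s + 2)(s - 4) / -9
  L_2(s) = (s + 2)(s - 1) / 18
Then p(s) = 4·L_0(s) + 7·L_1(s) + 100·L_2(s).
Expanding and collecting terms gives p(s) = 5s² + 6s - 4.
Check: p(1) = 7. ✓

p(s) = 5s^2 + 6s - 4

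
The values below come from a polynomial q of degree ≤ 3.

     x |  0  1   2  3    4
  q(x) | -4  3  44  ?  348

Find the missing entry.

149

The 4 known points determine the degree-3 polynomial uniquely.
Write q(x) = ax^3 + bx^2 + cx + d. Substituting each data point gives a linear system:
  d = -4
  a + b + c + d = 3
  8a + 4b + 2c + d = 44
  64a + 16b + 4c + d = 348
Solving the system yields a = 5, b = 2, c = 0, d = -4.
So q(x) = 5x^3 + 2x^2 - 4.
Then q(3) = 149.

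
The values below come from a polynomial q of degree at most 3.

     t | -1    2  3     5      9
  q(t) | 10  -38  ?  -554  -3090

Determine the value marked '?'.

-126

The 4 known points determine the degree-3 polynomial uniquely.
Write q(t) = at^3 + bt^2 + ct + d. Substituting each data point gives a linear system:
  -a + b - c + d = 10
  8a + 4b + 2c + d = -38
  125a + 25b + 5c + d = -554
  729a + 81b + 9c + d = -3090
Solving the system yields a = -4, b = -2, c = -2, d = 6.
So q(t) = -4t³ - 2t² - 2t + 6.
Then q(3) = -126.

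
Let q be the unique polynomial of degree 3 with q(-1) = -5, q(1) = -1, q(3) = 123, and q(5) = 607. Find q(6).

1059

Using the Lagrange interpolation formula with nodes -1, 1, 3, 5:
  L_0(u) = (u - 1)(u - 3)(u - 5) / -48
  L_1(u) = (u + 1)(u - 3)(u - 5) / 16
  L_2(u) = (u + 1)(u - 1)(u - 5) / -16
  L_3(u) = (u + 1)(u - 1)(u - 3) / 48
Then q(u) = -5·L_0(u) - 1·L_1(u) + 123·L_2(u) + 607·L_3(u).
Expanding and collecting terms gives q(u) = 5u^3 - 3u - 3.
Evaluating at u = 6: q(6) = 1059.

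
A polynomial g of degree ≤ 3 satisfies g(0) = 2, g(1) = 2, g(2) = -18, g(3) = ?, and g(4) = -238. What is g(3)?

-88

On equispaced nodes a degree-3 polynomial has vanishing fourth forward difference, so
  g(0) - 4·g(1) + 6·g(2) - 4·g(3) + g(4) = 0.
Substituting the known values and solving for g(3):
  -4·g(3) = 352
  g(3) = -88.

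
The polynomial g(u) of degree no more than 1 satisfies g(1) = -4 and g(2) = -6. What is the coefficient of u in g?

-2

Write g(u) = au + b. Substituting each data point gives a linear system:
  a + b = -4
  2a + b = -6
Solving the system yields a = -2, b = -2.
So g(u) = -2u - 2.
The leading coefficient is -2.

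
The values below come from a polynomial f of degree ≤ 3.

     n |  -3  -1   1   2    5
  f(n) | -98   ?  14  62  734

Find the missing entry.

2

The 4 known points determine the degree-3 polynomial uniquely.
Write f(n) = an^3 + bn^2 + cn + d. Substituting each data point gives a linear system:
  -27a + 9b - 3c + d = -98
  a + b + c + d = 14
  8a + 4b + 2c + d = 62
  125a + 25b + 5c + d = 734
Solving the system yields a = 5, b = 4, c = 1, d = 4.
So f(n) = 5n^3 + 4n^2 + n + 4.
Then f(-1) = 2.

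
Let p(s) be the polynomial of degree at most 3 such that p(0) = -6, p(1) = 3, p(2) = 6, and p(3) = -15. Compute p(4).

-78

Using the Lagrange interpolation formula with nodes 0, 1, 2, 3:
  L_0(s) = (s - 1)(s - 2)(s - 3) / -6
  L_1(s) = s(s - 2)(s - 3) / 2
  L_2(s) = s(s - 1)(s - 3) / -2
  L_3(s) = s(s - 1)(s - 2) / 6
Then p(s) = -6·L_0(s) + 3·L_1(s) + 6·L_2(s) - 15·L_3(s).
Expanding and collecting terms gives p(s) = -3s^3 + 6s^2 + 6s - 6.
Evaluating at s = 4: p(4) = -78.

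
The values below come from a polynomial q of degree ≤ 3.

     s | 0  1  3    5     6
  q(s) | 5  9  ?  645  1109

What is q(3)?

143

The 4 known points determine the degree-3 polynomial uniquely.
Write q(s) = as^3 + bs^2 + cs + d. Substituting each data point gives a linear system:
  d = 5
  a + b + c + d = 9
  125a + 25b + 5c + d = 645
  216a + 36b + 6c + d = 1109
Solving the system yields a = 5, b = 1, c = -2, d = 5.
So q(s) = 5s^3 + s^2 - 2s + 5.
Then q(3) = 143.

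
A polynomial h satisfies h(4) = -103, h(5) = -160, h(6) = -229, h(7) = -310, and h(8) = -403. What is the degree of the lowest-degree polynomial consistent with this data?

2

Forward differences of the values at n = 4, 5, 6, 7, 8:
  h  : -103  -160  -229  -310  -403
  Δ  : -57  -69  -81  -93
  Δ^2: -12  -12  -12
  Δ^3: 0  0
  Δ^4: 0
The second differences are constant (-12) and nonzero, while all higher differences vanish, so the minimal degree is 2.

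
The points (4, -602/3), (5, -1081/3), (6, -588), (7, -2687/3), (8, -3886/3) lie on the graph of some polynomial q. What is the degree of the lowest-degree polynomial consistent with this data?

3

Forward differences of the values at u = 4, 5, 6, 7, 8:
  q  : -602/3  -1081/3  -588  -2687/3  -3886/3
  Δ  : -479/3  -683/3  -923/3  -1199/3
  Δ^2: -68  -80  -92
  Δ^3: -12  -12
  Δ^4: 0
The third differences are constant (-12) and nonzero, while all higher differences vanish, so the minimal degree is 3.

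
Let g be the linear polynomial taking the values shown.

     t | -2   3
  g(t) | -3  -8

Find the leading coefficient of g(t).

-1

Write g(t) = at + b. Substituting each data point gives a linear system:
  -2a + b = -3
  3a + b = -8
Solving the system yields a = -1, b = -5.
So g(t) = -t - 5.
The leading coefficient is -1.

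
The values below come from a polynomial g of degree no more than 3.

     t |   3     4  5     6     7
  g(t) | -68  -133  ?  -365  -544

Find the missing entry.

The 4 known points determine the degree-3 polynomial uniquely.
Write g(t) = at^3 + bt^2 + ct + d. Substituting each data point gives a linear system:
  27a + 9b + 3c + d = -68
  64a + 16b + 4c + d = -133
  216a + 36b + 6c + d = -365
  343a + 49b + 7c + d = -544
Solving the system yields a = -1, b = -4, c = 0, d = -5.
So g(t) = -t³ - 4t² - 5.
Then g(5) = -230.

-230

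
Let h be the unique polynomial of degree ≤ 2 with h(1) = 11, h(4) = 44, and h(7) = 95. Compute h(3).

Forward differences of the values at n = 1, 4, 7:
  h  : 11  44  95
  Δ  : 33  51
  Δ^2: 18
The second differences are constant, confirming degree 2.
Interpolating (Newton forward form) and evaluating at n = 3 gives h(3) = 31.

31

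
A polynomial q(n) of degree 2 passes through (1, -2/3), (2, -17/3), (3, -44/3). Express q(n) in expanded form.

Using the Lagrange interpolation formula with nodes 1, 2, 3:
  L_0(n) = (n - 2)(n - 3) / 2
  L_1(n) = (n - 1)(n - 3) / -1
  L_2(n) = (n - 1)(n - 2) / 2
Then q(n) = -2/3·L_0(n) - 17/3·L_1(n) - 44/3·L_2(n).
Expanding and collecting terms gives q(n) = -2n² + n + 1/3.
Check: q(3) = -44/3. ✓

q(n) = -2n^2 + n + 1/3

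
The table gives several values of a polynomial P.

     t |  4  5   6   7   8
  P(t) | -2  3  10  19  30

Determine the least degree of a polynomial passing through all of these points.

2

Forward differences of the values at t = 4, 5, 6, 7, 8:
  P  : -2  3  10  19  30
  Δ  : 5  7  9  11
  Δ^2: 2  2  2
  Δ^3: 0  0
  Δ^4: 0
The second differences are constant (2) and nonzero, while all higher differences vanish, so the minimal degree is 2.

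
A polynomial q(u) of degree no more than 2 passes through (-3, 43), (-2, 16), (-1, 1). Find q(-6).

196

Write q(u) = au^2 + bu + c. Substituting each data point gives a linear system:
  9a - 3b + c = 43
  4a - 2b + c = 16
  a - b + c = 1
Solving the system yields a = 6, b = 3, c = -2.
So q(u) = 6u^2 + 3u - 2.
Then q(-6) = 196.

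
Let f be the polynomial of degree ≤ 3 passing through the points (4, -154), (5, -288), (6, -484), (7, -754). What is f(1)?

Using the Lagrange interpolation formula with nodes 4, 5, 6, 7:
  L_0(t) = (t - 5)(t - 6)(t - 7) / -6
  L_1(t) = (t - 4)(t - 6)(t - 7) / 2
  L_2(t) = (t - 4)(t - 5)(t - 7) / -2
  L_3(t) = (t - 4)(t - 5)(t - 6) / 6
Then f(t) = -154·L_0(t) - 288·L_1(t) - 484·L_2(t) - 754·L_3(t).
Expanding and collecting terms gives f(t) = -2t³ - t² - 3t + 2.
Evaluating at t = 1: f(1) = -4.

-4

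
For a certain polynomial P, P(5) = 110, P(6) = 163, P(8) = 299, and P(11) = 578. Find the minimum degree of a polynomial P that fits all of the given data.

2

Divided differences on the nodes 5, 6, 8, 11:
  order 0: 110  163  299  578
  order 1: 53  68  93
  order 2: 5  5
  order 3: 0
The order-2 divided differences are all 5 (nonzero) and every higher order vanishes, so the data lies on a polynomial of degree exactly 2.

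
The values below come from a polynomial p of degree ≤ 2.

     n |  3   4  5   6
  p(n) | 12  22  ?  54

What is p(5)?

36

The 3 known points determine the degree-2 polynomial uniquely.
Write p(n) = an^2 + bn + c. Substituting each data point gives a linear system:
  9a + 3b + c = 12
  16a + 4b + c = 22
  36a + 6b + c = 54
Solving the system yields a = 2, b = -4, c = 6.
So p(n) = 2n^2 - 4n + 6.
Then p(5) = 36.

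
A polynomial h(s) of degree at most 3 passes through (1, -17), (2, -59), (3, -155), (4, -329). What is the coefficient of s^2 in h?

Write h(s) = as^3 + bs^2 + cs + d. Substituting each data point gives a linear system:
  a + b + c + d = -17
  8a + 4b + 2c + d = -59
  27a + 9b + 3c + d = -155
  64a + 16b + 4c + d = -329
Solving the system yields a = -4, b = -3, c = -5, d = -5.
So h(s) = -4s^3 - 3s^2 - 5s - 5.
The coefficient of s^2 is -3.

-3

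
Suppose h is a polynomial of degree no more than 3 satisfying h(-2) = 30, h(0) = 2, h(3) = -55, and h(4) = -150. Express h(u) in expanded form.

Write h(u) = au^3 + bu^2 + cu + d. Substituting each data point gives a linear system:
  -8a + 4b - 2c + d = 30
  d = 2
  27a + 9b + 3c + d = -55
  64a + 16b + 4c + d = -150
Solving the system yields a = -3, b = 2, c = 2, d = 2.
So h(u) = -3u^3 + 2u^2 + 2u + 2.
Check: h(-2) = 30. ✓

h(u) = -3u^3 + 2u^2 + 2u + 2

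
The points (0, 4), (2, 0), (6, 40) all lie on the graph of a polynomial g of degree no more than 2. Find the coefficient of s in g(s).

Write g(s) = as^2 + bs + c. Substituting each data point gives a linear system:
  c = 4
  4a + 2b + c = 0
  36a + 6b + c = 40
Solving the system yields a = 2, b = -6, c = 4.
So g(s) = 2s^2 - 6s + 4.
The coefficient of s is -6.

-6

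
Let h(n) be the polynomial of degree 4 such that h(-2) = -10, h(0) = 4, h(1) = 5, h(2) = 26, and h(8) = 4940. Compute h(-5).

Using the Lagrange interpolation formula with nodes -2, 0, 1, 2, 8:
  L_0(n) = n(n - 1)(n - 2)(n - 8) / 240
  L_1(n) = (n + 2)(n - 1)(n - 2)(n - 8) / -32
  L_2(n) = (n + 2)n(n - 2)(n - 8) / 21
  L_3(n) = (n + 2)n(n - 1)(n - 8) / -48
  L_4(n) = (n + 2)n(n - 1)(n - 2) / 3360
Then h(n) = -10·L_0(n) + 4·L_1(n) + 5·L_2(n) + 26·L_3(n) + 4940·L_4(n).
Expanding and collecting terms gives h(n) = n^4 + 2n^3 - 3n^2 + n + 4.
Evaluating at n = -5: h(-5) = 299.

299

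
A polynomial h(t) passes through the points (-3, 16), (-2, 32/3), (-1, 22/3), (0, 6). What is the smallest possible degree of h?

2

Forward differences of the values at t = -3, -2, -1, 0:
  h  : 16  32/3  22/3  6
  Δ  : -16/3  -10/3  -4/3
  Δ^2: 2  2
  Δ^3: 0
The second differences are constant (2) and nonzero, while all higher differences vanish, so the minimal degree is 2.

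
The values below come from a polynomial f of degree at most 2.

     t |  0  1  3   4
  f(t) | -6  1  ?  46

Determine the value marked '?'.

The 3 known points determine the degree-2 polynomial uniquely.
Write f(t) = at^2 + bt + c. Substituting each data point gives a linear system:
  c = -6
  a + b + c = 1
  16a + 4b + c = 46
Solving the system yields a = 2, b = 5, c = -6.
So f(t) = 2t^2 + 5t - 6.
Then f(3) = 27.

27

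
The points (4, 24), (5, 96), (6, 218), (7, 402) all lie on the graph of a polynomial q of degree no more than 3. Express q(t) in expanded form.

Using the Lagrange interpolation formula with nodes 4, 5, 6, 7:
  L_0(t) = (t - 5)(t - 6)(t - 7) / -6
  L_1(t) = (t - 4)(t - 6)(t - 7) / 2
  L_2(t) = (t - 4)(t - 5)(t - 7) / -2
  L_3(t) = (t - 4)(t - 5)(t - 6) / 6
Then q(t) = 24·L_0(t) + 96·L_1(t) + 218·L_2(t) + 402·L_3(t).
Expanding and collecting terms gives q(t) = 2t^3 - 5t^2 - 5t - 4.
Check: q(6) = 218. ✓

q(t) = 2t^3 - 5t^2 - 5t - 4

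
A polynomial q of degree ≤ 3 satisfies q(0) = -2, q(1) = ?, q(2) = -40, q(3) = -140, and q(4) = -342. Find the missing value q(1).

-6

On equispaced nodes a degree-3 polynomial has vanishing fourth forward difference, so
  q(0) - 4·q(1) + 6·q(2) - 4·q(3) + q(4) = 0.
Substituting the known values and solving for q(1):
  -4·q(1) = 24
  q(1) = -6.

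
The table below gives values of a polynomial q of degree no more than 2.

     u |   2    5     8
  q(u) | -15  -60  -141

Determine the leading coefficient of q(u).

Write q(u) = au^2 + bu + c. Substituting each data point gives a linear system:
  4a + 2b + c = -15
  25a + 5b + c = -60
  64a + 8b + c = -141
Solving the system yields a = -2, b = -1, c = -5.
So q(u) = -2u² - u - 5.
The leading coefficient is -2.

-2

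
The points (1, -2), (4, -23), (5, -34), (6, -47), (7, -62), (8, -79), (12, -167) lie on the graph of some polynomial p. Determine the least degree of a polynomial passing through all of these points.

Divided differences on the nodes 1, 4, 5, 6, 7, 8, 12:
  order 0: -2  -23  -34  -47  -62  -79  -167
  order 1: -7  -11  -13  -15  -17  -22
  order 2: -1  -1  -1  -1  -1
  order 3: 0  0  0  0
  order 4: 0  0  0
  order 5: 0  0
  order 6: 0
The order-2 divided differences are all -1 (nonzero) and every higher order vanishes, so the data lies on a polynomial of degree exactly 2.

2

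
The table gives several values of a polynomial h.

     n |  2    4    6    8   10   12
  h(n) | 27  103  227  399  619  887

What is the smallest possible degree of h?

2

Forward differences of the values at n = 2, 4, 6, 8, 10, 12:
  h  : 27  103  227  399  619  887
  Δ  : 76  124  172  220  268
  Δ^2: 48  48  48  48
  Δ^3: 0  0  0
  Δ^4: 0  0
  Δ^5: 0
The second differences are constant (48) and nonzero, while all higher differences vanish, so the minimal degree is 2.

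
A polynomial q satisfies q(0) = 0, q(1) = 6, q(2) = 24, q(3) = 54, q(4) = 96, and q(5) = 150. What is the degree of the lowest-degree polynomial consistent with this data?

2

Forward differences of the values at t = 0, 1, 2, 3, 4, 5:
  q  : 0  6  24  54  96  150
  Δ  : 6  18  30  42  54
  Δ^2: 12  12  12  12
  Δ^3: 0  0  0
  Δ^4: 0  0
  Δ^5: 0
The second differences are constant (12) and nonzero, while all higher differences vanish, so the minimal degree is 2.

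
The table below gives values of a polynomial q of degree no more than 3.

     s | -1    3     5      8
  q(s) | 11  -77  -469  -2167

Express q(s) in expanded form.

q(s) = -5s^3 + 6s^2 + s + 1

Write q(s) = as^3 + bs^2 + cs + d. Substituting each data point gives a linear system:
  -a + b - c + d = 11
  27a + 9b + 3c + d = -77
  125a + 25b + 5c + d = -469
  512a + 64b + 8c + d = -2167
Solving the system yields a = -5, b = 6, c = 1, d = 1.
So q(s) = -5s^3 + 6s^2 + s + 1.
Check: q(5) = -469. ✓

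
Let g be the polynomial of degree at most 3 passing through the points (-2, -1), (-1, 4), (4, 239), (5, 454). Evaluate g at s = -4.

Write g(s) = as^3 + bs^2 + cs + d. Substituting each data point gives a linear system:
  -8a + 4b - 2c + d = -1
  -a + b - c + d = 4
  64a + 16b + 4c + d = 239
  125a + 25b + 5c + d = 454
Solving the system yields a = 3, b = 4, c = -4, d = -1.
So g(s) = 3s^3 + 4s^2 - 4s - 1.
Then g(-4) = -113.

-113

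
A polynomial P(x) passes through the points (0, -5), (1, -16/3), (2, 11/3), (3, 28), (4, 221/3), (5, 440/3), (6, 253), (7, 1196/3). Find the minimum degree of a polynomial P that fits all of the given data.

Forward differences of the values at x = 0, 1, 2, 3, 4, 5, 6, 7:
  P  : -5  -16/3  11/3  28  221/3  440/3  253  1196/3
  Δ  : -1/3  9  73/3  137/3  73  319/3  437/3
  Δ^2: 28/3  46/3  64/3  82/3  100/3  118/3
  Δ^3: 6  6  6  6  6
  Δ^4: 0  0  0  0
  Δ^5: 0  0  0
  Δ^6: 0  0
  Δ^7: 0
The third differences are constant (6) and nonzero, while all higher differences vanish, so the minimal degree is 3.

3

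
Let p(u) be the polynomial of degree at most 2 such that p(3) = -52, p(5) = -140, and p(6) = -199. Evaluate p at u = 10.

Write p(u) = au^2 + bu + c. Substituting each data point gives a linear system:
  9a + 3b + c = -52
  25a + 5b + c = -140
  36a + 6b + c = -199
Solving the system yields a = -5, b = -4, c = 5.
So p(u) = -5u^2 - 4u + 5.
Then p(10) = -535.

-535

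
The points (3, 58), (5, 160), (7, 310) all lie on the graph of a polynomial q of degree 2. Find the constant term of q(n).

-5

Write q(n) = an^2 + bn + c. Substituting each data point gives a linear system:
  9a + 3b + c = 58
  25a + 5b + c = 160
  49a + 7b + c = 310
Solving the system yields a = 6, b = 3, c = -5.
So q(n) = 6n² + 3n - 5.
The constant term is -5.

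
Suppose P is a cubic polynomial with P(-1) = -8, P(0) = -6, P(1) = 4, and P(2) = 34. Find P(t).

P(t) = 2t^3 + 4t^2 + 4t - 6

Using the Lagrange interpolation formula with nodes -1, 0, 1, 2:
  L_0(t) = t(t - 1)(t - 2) / -6
  L_1(t) = (t + 1)(t - 1)(t - 2) / 2
  L_2(t) = (t + 1)t(t - 2) / -2
  L_3(t) = (t + 1)t(t - 1) / 6
Then P(t) = -8·L_0(t) - 6·L_1(t) + 4·L_2(t) + 34·L_3(t).
Expanding and collecting terms gives P(t) = 2t^3 + 4t^2 + 4t - 6.
Check: P(1) = 4. ✓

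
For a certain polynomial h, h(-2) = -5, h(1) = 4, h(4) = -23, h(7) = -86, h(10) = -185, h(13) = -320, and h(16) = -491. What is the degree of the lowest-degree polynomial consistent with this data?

2

Forward differences of the values at s = -2, 1, 4, 7, 10, 13, 16:
  h  : -5  4  -23  -86  -185  -320  -491
  Δ  : 9  -27  -63  -99  -135  -171
  Δ^2: -36  -36  -36  -36  -36
  Δ^3: 0  0  0  0
  Δ^4: 0  0  0
  Δ^5: 0  0
  Δ^6: 0
The second differences are constant (-36) and nonzero, while all higher differences vanish, so the minimal degree is 2.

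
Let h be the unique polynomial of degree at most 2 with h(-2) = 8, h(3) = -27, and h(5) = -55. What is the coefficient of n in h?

-6

Write h(n) = an^2 + bn + c. Substituting each data point gives a linear system:
  4a - 2b + c = 8
  9a + 3b + c = -27
  25a + 5b + c = -55
Solving the system yields a = -1, b = -6, c = 0.
So h(n) = -n^2 - 6n.
The coefficient of n is -6.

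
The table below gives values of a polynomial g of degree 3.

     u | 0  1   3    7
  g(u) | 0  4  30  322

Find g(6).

Using the Lagrange interpolation formula with nodes 0, 1, 3, 7:
  L_0(u) = (u - 1)(u - 3)(u - 7) / -21
  L_1(u) = u(u - 3)(u - 7) / 12
  L_2(u) = u(u - 1)(u - 7) / -24
  L_3(u) = u(u - 1)(u - 3) / 168
Then g(u) = 0·L_0(u) + 4·L_1(u) + 30·L_2(u) + 322·L_3(u).
Expanding and collecting terms gives g(u) = u^3 - u^2 + 4u.
Evaluating at u = 6: g(6) = 204.

204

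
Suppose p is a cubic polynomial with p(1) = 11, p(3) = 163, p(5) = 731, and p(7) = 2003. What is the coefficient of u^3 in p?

6

Write p(u) = au^3 + bu^2 + cu + d. Substituting each data point gives a linear system:
  a + b + c + d = 11
  27a + 9b + 3c + d = 163
  125a + 25b + 5c + d = 731
  343a + 49b + 7c + d = 2003
Solving the system yields a = 6, b = -2, c = 6, d = 1.
So p(u) = 6u^3 - 2u^2 + 6u + 1.
The leading coefficient is 6.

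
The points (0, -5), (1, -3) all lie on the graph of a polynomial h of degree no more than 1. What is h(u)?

h(u) = 2u - 5

Write h(u) = au + b. Substituting each data point gives a linear system:
  b = -5
  a + b = -3
Solving the system yields a = 2, b = -5.
So h(u) = 2u - 5.
Check: h(0) = -5. ✓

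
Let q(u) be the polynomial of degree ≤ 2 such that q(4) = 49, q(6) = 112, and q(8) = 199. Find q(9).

Using the Lagrange interpolation formula with nodes 4, 6, 8:
  L_0(u) = (u - 6)(u - 8) / 8
  L_1(u) = (u - 4)(u - 8) / -4
  L_2(u) = (u - 4)(u - 6) / 8
Then q(u) = 49·L_0(u) + 112·L_1(u) + 199·L_2(u).
Expanding and collecting terms gives q(u) = 3u² + (3/2)u - 5.
Evaluating at u = 9: q(9) = 503/2.

503/2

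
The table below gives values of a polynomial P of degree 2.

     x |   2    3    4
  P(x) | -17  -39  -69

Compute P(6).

-153

Forward differences of the values at x = 2, 3, 4:
  P  : -17  -39  -69
  Δ  : -22  -30
  Δ^2: -8
The second differences are constant, confirming degree 2.
Interpolating (Newton forward form) and evaluating at x = 6 gives P(6) = -153.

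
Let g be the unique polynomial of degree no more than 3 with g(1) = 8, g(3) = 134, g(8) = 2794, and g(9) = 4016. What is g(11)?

7438

Using the Lagrange interpolation formula with nodes 1, 3, 8, 9:
  L_0(t) = (t - 3)(t - 8)(t - 9) / -112
  L_1(t) = (t - 1)(t - 8)(t - 9) / 60
  L_2(t) = (t - 1)(t - 3)(t - 9) / -35
  L_3(t) = (t - 1)(t - 3)(t - 8) / 48
Then g(t) = 8·L_0(t) + 134·L_1(t) + 2794·L_2(t) + 4016·L_3(t).
Expanding and collecting terms gives g(t) = 6t³ - 5t² + 5t + 2.
Evaluating at t = 11: g(11) = 7438.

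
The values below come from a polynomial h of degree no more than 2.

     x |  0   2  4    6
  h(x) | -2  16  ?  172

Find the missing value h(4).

74

The 3 known points determine the degree-2 polynomial uniquely.
Write h(x) = ax^2 + bx + c. Substituting each data point gives a linear system:
  c = -2
  4a + 2b + c = 16
  36a + 6b + c = 172
Solving the system yields a = 5, b = -1, c = -2.
So h(x) = 5x^2 - x - 2.
Then h(4) = 74.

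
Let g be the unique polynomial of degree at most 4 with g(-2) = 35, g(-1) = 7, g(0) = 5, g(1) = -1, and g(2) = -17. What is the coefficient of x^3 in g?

-3

Write g(x) = ax^4 + bx^3 + cx^2 + dx + e. Substituting each data point gives a linear system:
  16a - 8b + 4c - 2d + e = 35
  a - b + c - d + e = 7
  e = 5
  a + b + c + d + e = -1
  16a + 8b + 4c + 2d + e = -17
Solving the system yields a = 1, b = -3, c = -3, d = -1, e = 5.
So g(x) = x^4 - 3x^3 - 3x^2 - x + 5.
The coefficient of x^3 is -3.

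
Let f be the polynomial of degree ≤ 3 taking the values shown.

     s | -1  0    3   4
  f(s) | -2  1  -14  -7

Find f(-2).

Write f(s) = as^3 + bs^2 + cs + d. Substituting each data point gives a linear system:
  -a + b - c + d = -2
  d = 1
  27a + 9b + 3c + d = -14
  64a + 16b + 4c + d = -7
Solving the system yields a = 1, b = -4, c = -2, d = 1.
So f(s) = s^3 - 4s^2 - 2s + 1.
Then f(-2) = -19.

-19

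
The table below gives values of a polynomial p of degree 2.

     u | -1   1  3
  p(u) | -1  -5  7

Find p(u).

p(u) = 2u^2 - 2u - 5

Write p(u) = au^2 + bu + c. Substituting each data point gives a linear system:
  a - b + c = -1
  a + b + c = -5
  9a + 3b + c = 7
Solving the system yields a = 2, b = -2, c = -5.
So p(u) = 2u^2 - 2u - 5.
Check: p(1) = -5. ✓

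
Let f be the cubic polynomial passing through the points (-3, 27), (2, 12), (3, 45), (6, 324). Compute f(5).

195

Using the Lagrange interpolation formula with nodes -3, 2, 3, 6:
  L_0(x) = (x - 2)(x - 3)(x - 6) / -270
  L_1(x) = (x + 3)(x - 3)(x - 6) / 20
  L_2(x) = (x + 3)(x - 2)(x - 6) / -18
  L_3(x) = (x + 3)(x - 2)(x - 3) / 108
Then f(x) = 27·L_0(x) + 12·L_1(x) + 45·L_2(x) + 324·L_3(x).
Expanding and collecting terms gives f(x) = x³ + 4x² - 6x.
Evaluating at x = 5: f(5) = 195.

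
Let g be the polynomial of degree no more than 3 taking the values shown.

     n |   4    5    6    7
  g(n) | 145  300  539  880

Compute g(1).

4

Using the Lagrange interpolation formula with nodes 4, 5, 6, 7:
  L_0(n) = (n - 5)(n - 6)(n - 7) / -6
  L_1(n) = (n - 4)(n - 6)(n - 7) / 2
  L_2(n) = (n - 4)(n - 5)(n - 7) / -2
  L_3(n) = (n - 4)(n - 5)(n - 6) / 6
Then g(n) = 145·L_0(n) + 300·L_1(n) + 539·L_2(n) + 880·L_3(n).
Expanding and collecting terms gives g(n) = 3n^3 - 3n^2 - n + 5.
Evaluating at n = 1: g(1) = 4.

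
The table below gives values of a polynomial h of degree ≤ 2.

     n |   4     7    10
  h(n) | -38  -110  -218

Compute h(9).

Forward differences of the values at n = 4, 7, 10:
  h  : -38  -110  -218
  Δ  : -72  -108
  Δ^2: -36
The second differences are constant, confirming degree 2.
Interpolating (Newton forward form) and evaluating at n = 9 gives h(9) = -178.

-178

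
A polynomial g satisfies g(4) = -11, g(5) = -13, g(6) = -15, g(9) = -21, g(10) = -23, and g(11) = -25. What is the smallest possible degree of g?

Divided differences on the nodes 4, 5, 6, 9, 10, 11:
  order 0: -11  -13  -15  -21  -23  -25
  order 1: -2  -2  -2  -2  -2
  order 2: 0  0  0  0
  order 3: 0  0  0
  order 4: 0  0
  order 5: 0
The order-1 divided differences are all -2 (nonzero) and every higher order vanishes, so the data lies on a polynomial of degree exactly 1.

1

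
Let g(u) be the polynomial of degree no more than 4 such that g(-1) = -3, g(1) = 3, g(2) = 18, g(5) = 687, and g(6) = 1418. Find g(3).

Using the Lagrange interpolation formula with nodes -1, 1, 2, 5, 6:
  L_0(u) = (u - 1)(u - 2)(u - 5)(u - 6) / 252
  L_1(u) = (u + 1)(u - 2)(u - 5)(u - 6) / -40
  L_2(u) = (u + 1)(u - 1)(u - 5)(u - 6) / 36
  L_3(u) = (u + 1)(u - 1)(u - 2)(u - 6) / -72
  L_4(u) = (u + 1)(u - 1)(u - 2)(u - 5) / 140
Then g(u) = -3·L_0(u) + 3·L_1(u) + 18·L_2(u) + 687·L_3(u) + 1418·L_4(u).
Expanding and collecting terms gives g(u) = u⁴ + u³ - 3u² + 2u + 2.
Evaluating at u = 3: g(3) = 89.

89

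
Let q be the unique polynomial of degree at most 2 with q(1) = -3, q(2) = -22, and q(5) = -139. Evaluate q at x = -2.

Using the Lagrange interpolation formula with nodes 1, 2, 5:
  L_0(x) = (x - 2)(x - 5) / 4
  L_1(x) = (x - 1)(x - 5) / -3
  L_2(x) = (x - 1)(x - 2) / 12
Then q(x) = -3·L_0(x) - 22·L_1(x) - 139·L_2(x).
Expanding and collecting terms gives q(x) = -5x² - 4x + 6.
Evaluating at x = -2: q(-2) = -6.

-6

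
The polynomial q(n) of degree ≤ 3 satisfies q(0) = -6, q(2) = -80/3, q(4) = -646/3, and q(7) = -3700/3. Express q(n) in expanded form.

Write q(n) = an^3 + bn^2 + cn + d. Substituting each data point gives a linear system:
  d = -6
  8a + 4b + 2c + d = -80/3
  64a + 16b + 4c + d = -646/3
  343a + 49b + 7c + d = -3700/3
Solving the system yields a = -4, b = 3, c = -1/3, d = -6.
So q(n) = -4n³ + 3n² - (1/3)n - 6.
Check: q(4) = -646/3. ✓

q(n) = -4n^3 + 3n^2 - (1/3)n - 6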